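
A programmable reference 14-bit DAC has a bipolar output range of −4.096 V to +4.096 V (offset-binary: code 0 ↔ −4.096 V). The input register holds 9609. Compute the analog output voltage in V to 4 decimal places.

LSB = 8.192 V / 2^14 = 0.500 mV.
V_out = (−4.096) + 9609 × 0.0005 V = 0.7085 V.

0.7085 V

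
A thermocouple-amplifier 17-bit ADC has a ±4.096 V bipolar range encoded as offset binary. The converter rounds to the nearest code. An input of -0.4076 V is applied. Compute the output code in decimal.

code 59014

Full-scale span = 8.192 V; LSB = 8.192/2^17 = 62.50 µV.
(V_in − V_low)/LSB = (-0.4076 − (−4.096)) / 6.25e-05 = 59014.400.
So the output code is 59014.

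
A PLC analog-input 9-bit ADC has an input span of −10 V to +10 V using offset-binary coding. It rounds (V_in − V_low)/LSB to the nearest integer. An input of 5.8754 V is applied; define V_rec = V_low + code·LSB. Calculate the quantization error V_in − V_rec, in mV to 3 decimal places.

16.025 mV

One LSB is 20 V / 512 = 39.062 mV.
Scaled input = 406.4102 LSBs, so code = 406.
Code 406 maps back to (−10) + 406×0.0390625 V = 5.859375 V.
V_in − V_rec = 0.016025 V = 16.025 mV.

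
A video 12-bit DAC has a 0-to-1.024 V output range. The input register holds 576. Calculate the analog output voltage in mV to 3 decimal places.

144.000 mV

LSB = 1.024 V / 2^12 = 250.00 µV.
V_out = 0 + 576 × 0.00025 V = 0.144 V.
= 144.000 mV.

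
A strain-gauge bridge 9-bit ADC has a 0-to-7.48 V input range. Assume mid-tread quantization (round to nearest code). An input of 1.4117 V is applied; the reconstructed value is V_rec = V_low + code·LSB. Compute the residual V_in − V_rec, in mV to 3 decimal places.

-5.409 mV

One LSB is 7.48 V / 512 = 14.609 mV.
(V_in − V_low)/LSB = (1.4117 − 0)/0.0146094 = 96.6297 → code 97 (round).
V_rec = 0 + 97·0.0146094 = 1.4171094 V.
V_in − V_rec = -0.00540938 V = -5.409 mV.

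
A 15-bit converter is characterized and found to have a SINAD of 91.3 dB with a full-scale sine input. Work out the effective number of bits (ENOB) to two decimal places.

14.87 bits

ENOB = (SINAD − 1.76) / 6.02 = (91.3 − 1.76)/6.02 = 14.874.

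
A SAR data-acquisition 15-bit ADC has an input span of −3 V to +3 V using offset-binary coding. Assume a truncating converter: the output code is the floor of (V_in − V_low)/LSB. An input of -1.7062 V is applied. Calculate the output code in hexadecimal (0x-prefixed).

With 32768 levels over 6 V, one step is 183.11 µV.
(-1.7062 − (−3)) / 0.000183105 = 7065.873 LSBs.
So the output code is 7065.
In hexadecimal (0x-prefixed): 0x1B99.

code 0x1B99 (decimal 7065)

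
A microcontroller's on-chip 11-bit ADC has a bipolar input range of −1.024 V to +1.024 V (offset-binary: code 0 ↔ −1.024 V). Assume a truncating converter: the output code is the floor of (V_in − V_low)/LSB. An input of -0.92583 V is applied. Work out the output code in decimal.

code 98

With 2048 levels over 2.048 V, one step is 1.000 mV.
(V_in − V_low)/LSB = (-0.92583 − (−1.024)) / 0.001 = 98.170.
⌊·⌋(98.170) = 98.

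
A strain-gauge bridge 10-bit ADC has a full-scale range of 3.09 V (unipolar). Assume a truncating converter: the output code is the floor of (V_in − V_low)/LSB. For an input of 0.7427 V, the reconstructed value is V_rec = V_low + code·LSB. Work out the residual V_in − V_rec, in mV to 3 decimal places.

0.376 mV

LSB = 3.09/2^10 = 3.018 mV.
(V_in − V_low)/LSB = (0.7427 − 0)/0.00301758 = 246.1245 → code 246 (floor).
Code 246 maps back to 0 + 246×0.00301758 V = 0.74232422 V.
Difference: 0.000375781 V → 0.376 mV.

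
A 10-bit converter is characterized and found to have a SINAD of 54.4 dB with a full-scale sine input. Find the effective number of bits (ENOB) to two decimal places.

ENOB = (SINAD − 1.76) / 6.02 = (54.4 − 1.76)/6.02 = 8.744.

8.74 bits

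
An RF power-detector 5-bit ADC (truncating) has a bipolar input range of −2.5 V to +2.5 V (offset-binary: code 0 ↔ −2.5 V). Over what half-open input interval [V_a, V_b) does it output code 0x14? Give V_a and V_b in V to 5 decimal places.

[0.62500 V, 0.78125 V)

LSB = 5/2^5 = 156.250 mV.
Code 0x14 = 20 decimal.
V_a = V_low + 20·LSB = 0.625 V; V_b = V_low + 21·LSB = 0.78125 V.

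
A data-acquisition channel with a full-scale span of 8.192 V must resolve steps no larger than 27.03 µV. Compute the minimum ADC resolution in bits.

Number of steps required ≥ 8.192 V / 27.03 µV = 303070.66.
Need 2^N ≥ 303070.66; 2^18 = 262144, 2^19 = 524288.
Minimum N = 19.

19 bits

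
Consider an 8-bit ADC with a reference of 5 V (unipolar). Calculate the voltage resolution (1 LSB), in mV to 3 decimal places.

Full-scale span = 5 V.
LSB = 5 / 2^8 = 5 / 256 = 0.0195312 V = 19.531 mV.

19.531 mV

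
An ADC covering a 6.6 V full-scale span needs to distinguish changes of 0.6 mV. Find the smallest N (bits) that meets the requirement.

Number of steps required ≥ 6.6 V / 0.6 mV = 11000.00.
Need 2^N ≥ 11000.00; 2^13 = 8192, 2^14 = 16384.
Minimum N = 14.

14 bits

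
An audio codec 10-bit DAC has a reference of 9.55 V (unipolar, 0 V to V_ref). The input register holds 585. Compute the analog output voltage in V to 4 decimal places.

5.4558 V

LSB = 9.55 V / 2^10 = 9.326 mV.
V_out = 0 + 585 × 0.00932617 V = 5.45581 V.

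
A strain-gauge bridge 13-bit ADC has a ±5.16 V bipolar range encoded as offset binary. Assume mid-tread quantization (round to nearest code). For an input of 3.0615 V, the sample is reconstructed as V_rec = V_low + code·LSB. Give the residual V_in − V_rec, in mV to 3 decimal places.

Step size: 10.32 V ÷ 2^13 = 1.260 mV.
Scaled input = 6526.2140 LSBs, so code = 6526.
Reconstructed: 3.0612305 V.
V_in − V_rec = 0.000269531 V = 0.270 mV.

0.270 mV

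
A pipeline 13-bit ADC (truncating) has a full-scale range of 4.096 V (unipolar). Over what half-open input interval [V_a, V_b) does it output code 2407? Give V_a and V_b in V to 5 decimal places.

LSB = 4.096/2^13 = 0.500 mV.
V_a = V_low + 2407·LSB = 1.2035 V; V_b = V_low + 2408·LSB = 1.204 V.

[1.20350 V, 1.20400 V)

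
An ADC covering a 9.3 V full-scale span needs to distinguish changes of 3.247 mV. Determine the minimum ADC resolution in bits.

Number of steps required ≥ 9.3 V / 3.247 mV = 2864.18.
Need 2^N ≥ 2864.18; 2^11 = 2048, 2^12 = 4096.
Minimum N = 12.

12 bits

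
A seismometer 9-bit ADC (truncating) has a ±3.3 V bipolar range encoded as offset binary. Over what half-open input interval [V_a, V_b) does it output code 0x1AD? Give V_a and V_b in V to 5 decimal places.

LSB = 6.6/2^9 = 12.891 mV.
Code 0x1AD = 429 decimal.
V_a = V_low + 429·LSB = 2.23008 V; V_b = V_low + 430·LSB = 2.24297 V.

[2.23008 V, 2.24297 V)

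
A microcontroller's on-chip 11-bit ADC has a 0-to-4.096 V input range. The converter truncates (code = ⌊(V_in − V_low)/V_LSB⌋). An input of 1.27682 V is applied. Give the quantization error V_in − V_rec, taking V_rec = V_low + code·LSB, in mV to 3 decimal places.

0.820 mV

Step size: 4.096 V ÷ 2^11 = 2.000 mV.
Scaled input = 638.4100 LSBs, so code = 638.
Code 638 maps back to 0 + 638×0.002 V = 1.276 V.
Error = 1.27682 − 1.276 = 0.00082 V = 0.820 mV.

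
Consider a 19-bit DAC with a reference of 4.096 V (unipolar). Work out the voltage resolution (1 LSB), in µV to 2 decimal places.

Full-scale span = 4.096 V.
LSB = 4.096 / 2^19 = 4.096 / 524288 = 7.8125e-06 V = 7.81 µV.

7.81 µV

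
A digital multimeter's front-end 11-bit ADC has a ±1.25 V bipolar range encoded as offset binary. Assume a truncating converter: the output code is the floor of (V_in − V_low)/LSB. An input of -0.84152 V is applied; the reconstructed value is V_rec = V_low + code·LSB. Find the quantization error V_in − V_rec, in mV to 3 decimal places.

0.765 mV

Step size: 2.5 V ÷ 2^11 = 1.221 mV.
(-0.84152 − (−1.25))/0.0012207 = 334.6268; ⌊·⌋ gives code 334.
Reconstructed: -0.84228516 V.
V_in − V_rec = 0.000765156 V = 0.765 mV.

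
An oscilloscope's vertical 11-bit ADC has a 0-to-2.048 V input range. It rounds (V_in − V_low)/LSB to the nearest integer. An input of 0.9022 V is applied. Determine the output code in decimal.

code 902

Full-scale span = 2.048 V; LSB = 2.048/2^11 = 1.000 mV.
Input sits at 902.200 steps above V_low.
So the output code is 902.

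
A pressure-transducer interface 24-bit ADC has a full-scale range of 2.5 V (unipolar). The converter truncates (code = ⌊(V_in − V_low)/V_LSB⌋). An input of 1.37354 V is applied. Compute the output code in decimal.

code 9217670

LSB = 2.5 V / 16777216 = 0.15 µV.
Input sits at 9217670.906 steps above V_low.
⌊·⌋(9217670.906) = 9217670.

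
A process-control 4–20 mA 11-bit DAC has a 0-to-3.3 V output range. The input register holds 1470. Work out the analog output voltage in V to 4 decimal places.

2.3687 V

LSB = 3.3 V / 2^11 = 1.611 mV.
V_out = 0 + 1470 × 0.00161133 V = 2.36865 V.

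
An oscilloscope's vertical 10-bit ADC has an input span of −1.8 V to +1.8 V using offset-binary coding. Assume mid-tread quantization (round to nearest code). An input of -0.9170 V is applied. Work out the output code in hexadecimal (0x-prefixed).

LSB = 3.6 V / 1024 = 3.516 mV.
Input sits at 251.164 steps above V_low.
round(251.164) = 251.
In hexadecimal (0x-prefixed): 0xFB.

code 0xFB (decimal 251)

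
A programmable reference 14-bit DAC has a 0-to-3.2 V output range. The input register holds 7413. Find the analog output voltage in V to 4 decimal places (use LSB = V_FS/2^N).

LSB = 3.2 V / 2^14 = 195.31 µV.
V_out = 0 + 7413 × 0.000195313 V = 1.44785 V.

1.4479 V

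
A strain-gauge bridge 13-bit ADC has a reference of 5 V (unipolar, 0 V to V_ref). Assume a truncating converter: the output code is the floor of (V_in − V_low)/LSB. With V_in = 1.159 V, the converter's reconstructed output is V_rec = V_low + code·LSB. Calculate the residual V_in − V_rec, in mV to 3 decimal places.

Step size: 5 V ÷ 2^13 = 0.610 mV.
Scaled input = 1898.9056 LSBs, so code = 1898.
V_rec = 0 + 1898·0.000610352 = 1.1584473 V.
Error = 1.159 − 1.1584473 = 0.000552734 V = 0.553 mV.

0.553 mV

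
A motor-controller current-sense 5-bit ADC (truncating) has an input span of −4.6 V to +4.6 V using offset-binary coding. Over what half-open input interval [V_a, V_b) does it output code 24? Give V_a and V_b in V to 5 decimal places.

LSB = 9.2/2^5 = 287.500 mV.
V_a = V_low + 24·LSB = 2.3 V; V_b = V_low + 25·LSB = 2.5875 V.

[2.30000 V, 2.58750 V)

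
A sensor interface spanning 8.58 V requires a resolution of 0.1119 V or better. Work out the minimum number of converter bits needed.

7 bits

Number of steps required ≥ 8.58 V / 0.1119 V = 76.68.
Need 2^N ≥ 76.68; 2^6 = 64, 2^7 = 128.
Minimum N = 7.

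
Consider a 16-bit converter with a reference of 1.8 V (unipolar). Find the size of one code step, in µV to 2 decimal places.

27.47 µV

Full-scale span = 1.8 V.
LSB = 1.8 / 2^16 = 1.8 / 65536 = 2.74658e-05 V = 27.47 µV.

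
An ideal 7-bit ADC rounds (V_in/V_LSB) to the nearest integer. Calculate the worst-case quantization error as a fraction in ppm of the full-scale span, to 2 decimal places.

Rounding → worst-case error = ½ LSB = V_FS/2^8, so 1e+06/256 = 3906.25 ppm of full scale.

3906.25 ppm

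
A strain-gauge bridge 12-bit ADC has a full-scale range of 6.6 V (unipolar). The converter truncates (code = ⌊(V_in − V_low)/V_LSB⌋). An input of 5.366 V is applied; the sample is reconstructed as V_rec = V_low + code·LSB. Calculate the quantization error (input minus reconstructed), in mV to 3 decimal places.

0.277 mV

One LSB is 6.6 V / 4096 = 1.611 mV.
(V_in − V_low)/LSB = (5.366 − 0)/0.00161133 = 3330.1721 → code 3330 (floor).
Reconstructed: 5.3657227 V.
Difference: 0.000277344 V → 0.277 mV.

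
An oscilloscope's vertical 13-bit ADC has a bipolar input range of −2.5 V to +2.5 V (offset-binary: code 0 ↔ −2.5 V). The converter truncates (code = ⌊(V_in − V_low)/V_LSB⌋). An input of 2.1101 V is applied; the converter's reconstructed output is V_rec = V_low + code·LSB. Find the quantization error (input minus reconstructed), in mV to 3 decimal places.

One LSB is 5 V / 8192 = 0.610 mV.
(2.1101 − (−2.5))/0.000610352 = 7553.1878; ⌊·⌋ gives code 7553.
V_rec = (−2.5) + 7553·0.000610352 = 2.1099854 V.
V_in − V_rec = 0.000114648 V = 0.115 mV.

0.115 mV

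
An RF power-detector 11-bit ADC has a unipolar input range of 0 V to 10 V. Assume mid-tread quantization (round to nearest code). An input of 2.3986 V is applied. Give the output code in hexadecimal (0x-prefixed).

LSB = 10 V / 2048 = 4.883 mV.
Input sits at 491.233 steps above V_low.
So the output code is 491.
In hexadecimal (0x-prefixed): 0x1EB.

code 0x1EB (decimal 491)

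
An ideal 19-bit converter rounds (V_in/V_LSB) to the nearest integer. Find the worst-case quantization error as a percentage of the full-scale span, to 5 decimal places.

0.00010 %

Rounding → worst-case error = ½ LSB = V_FS/2^20, so 100/1048576 = 9.53674e-05 % of full scale.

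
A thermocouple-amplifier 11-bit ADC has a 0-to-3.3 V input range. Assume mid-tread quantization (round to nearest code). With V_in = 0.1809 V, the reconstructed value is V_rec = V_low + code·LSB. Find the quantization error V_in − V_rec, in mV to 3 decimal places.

One LSB is 3.3 V / 2048 = 1.611 mV.
(V_in − V_low)/LSB = (0.1809 − 0)/0.00161133 = 112.2676 → code 112 (round).
Code 112 maps back to 0 + 112×0.00161133 V = 0.18046875 V.
Difference: 0.00043125 V → 0.431 mV.

0.431 mV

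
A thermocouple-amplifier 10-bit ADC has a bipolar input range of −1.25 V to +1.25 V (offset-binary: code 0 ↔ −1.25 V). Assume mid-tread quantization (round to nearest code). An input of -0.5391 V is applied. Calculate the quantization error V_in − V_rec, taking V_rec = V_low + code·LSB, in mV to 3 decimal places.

0.451 mV

Step size: 2.5 V ÷ 2^10 = 2.441 mV.
(V_in − V_low)/LSB = (-0.5391 − (−1.25))/0.00244141 = 291.1846 → code 291 (round).
Code 291 maps back to (−1.25) + 291×0.00244141 V = -0.53955078 V.
Difference: 0.000450781 V → 0.451 mV.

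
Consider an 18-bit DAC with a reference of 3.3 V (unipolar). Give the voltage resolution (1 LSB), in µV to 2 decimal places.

12.59 µV

Full-scale span = 3.3 V.
LSB = 3.3 / 2^18 = 3.3 / 262144 = 1.25885e-05 V = 12.59 µV.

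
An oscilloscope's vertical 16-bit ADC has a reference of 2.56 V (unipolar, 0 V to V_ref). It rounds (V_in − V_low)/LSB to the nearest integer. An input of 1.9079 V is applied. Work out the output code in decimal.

With 65536 levels over 2.56 V, one step is 39.06 µV.
Input sits at 48842.240 steps above V_low.
So the output code is 48842.

code 48842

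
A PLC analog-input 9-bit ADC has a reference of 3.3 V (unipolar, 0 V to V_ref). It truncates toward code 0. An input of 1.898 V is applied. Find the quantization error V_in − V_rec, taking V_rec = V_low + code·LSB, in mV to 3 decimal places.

3.078 mV

LSB = 3.3/2^9 = 6.445 mV.
(V_in − V_low)/LSB = (1.898 − 0)/0.00644531 = 294.4776 → code 294 (floor).
Code 294 maps back to 0 + 294×0.00644531 V = 1.8949219 V.
Error = 1.898 − 1.8949219 = 0.00307813 V = 3.078 mV.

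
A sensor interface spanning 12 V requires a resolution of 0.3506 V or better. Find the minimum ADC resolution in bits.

Number of steps required ≥ 12 V / 0.3506 V = 34.23.
Need 2^N ≥ 34.23; 2^5 = 32, 2^6 = 64.
Minimum N = 6.

6 bits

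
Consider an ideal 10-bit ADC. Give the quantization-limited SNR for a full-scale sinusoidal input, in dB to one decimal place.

62.0 dB

SNR ≈ 6.02·N + 1.76 dB = 6.02·10 + 1.76 = 61.96 dB.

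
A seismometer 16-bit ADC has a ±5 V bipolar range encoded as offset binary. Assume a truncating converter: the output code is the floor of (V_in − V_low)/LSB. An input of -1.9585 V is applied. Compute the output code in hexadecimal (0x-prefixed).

code 0x4DDC (decimal 19932)

LSB = 10 V / 65536 = 152.59 µV.
(-1.9585 − (−5)) / 0.000152588 = 19932.774 LSBs.
So the output code is 19932.
In hexadecimal (0x-prefixed): 0x4DDC.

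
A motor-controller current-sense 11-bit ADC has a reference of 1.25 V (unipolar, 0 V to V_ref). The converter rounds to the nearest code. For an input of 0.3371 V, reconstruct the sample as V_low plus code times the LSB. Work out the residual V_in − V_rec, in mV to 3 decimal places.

0.186 mV

One LSB is 1.25 V / 2048 = 0.610 mV.
(V_in − V_low)/LSB = (0.3371 − 0)/0.000610352 = 552.3046 → code 552 (round).
Code 552 maps back to 0 + 552×0.000610352 V = 0.33691406 V.
Difference: 0.000185938 V → 0.186 mV.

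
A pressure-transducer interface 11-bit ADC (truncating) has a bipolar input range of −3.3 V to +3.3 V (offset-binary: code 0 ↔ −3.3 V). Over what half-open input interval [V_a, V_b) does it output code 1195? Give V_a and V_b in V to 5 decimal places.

[0.55107 V, 0.55430 V)

LSB = 6.6/2^11 = 3.223 mV.
V_a = V_low + 1195·LSB = 0.551074 V; V_b = V_low + 1196·LSB = 0.554297 V.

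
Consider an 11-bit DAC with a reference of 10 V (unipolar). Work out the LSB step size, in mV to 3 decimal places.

Full-scale span = 10 V.
LSB = 10 / 2^11 = 10 / 2048 = 0.00488281 V = 4.883 mV.

4.883 mV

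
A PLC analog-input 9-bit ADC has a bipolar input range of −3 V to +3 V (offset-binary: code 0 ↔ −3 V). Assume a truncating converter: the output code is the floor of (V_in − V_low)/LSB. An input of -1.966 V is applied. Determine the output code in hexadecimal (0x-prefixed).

LSB = 6 V / 512 = 11.719 mV.
(-1.966 − (−3)) / 0.0117188 = 88.235 LSBs.
Floor → code 88.
In hexadecimal (0x-prefixed): 0x58.

code 0x58 (decimal 88)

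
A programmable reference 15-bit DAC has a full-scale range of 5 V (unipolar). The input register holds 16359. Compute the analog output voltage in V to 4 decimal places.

LSB = 5 V / 2^15 = 152.59 µV.
V_out = 0 + 16359 × 0.000152588 V = 2.49619 V.

2.4962 V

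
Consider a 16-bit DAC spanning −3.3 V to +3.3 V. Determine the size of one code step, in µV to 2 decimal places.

100.71 µV

Full-scale span = 6.6 V.
LSB = 6.6 / 2^16 = 6.6 / 65536 = 0.000100708 V = 100.71 µV.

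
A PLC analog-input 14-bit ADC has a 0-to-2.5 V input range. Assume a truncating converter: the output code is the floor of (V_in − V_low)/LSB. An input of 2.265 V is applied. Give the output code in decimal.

code 14843

Full-scale span = 2.5 V; LSB = 2.5/2^14 = 152.59 µV.
Input sits at 14843.904 steps above V_low.
So the output code is 14843.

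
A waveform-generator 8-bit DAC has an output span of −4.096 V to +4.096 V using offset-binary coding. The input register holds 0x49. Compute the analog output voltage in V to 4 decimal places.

-1.7600 V

LSB = 8.192 V / 2^8 = 32.000 mV.
Code 0x49 = 73 decimal.
V_out = (−4.096) + 73 × 0.032 V = -1.76 V.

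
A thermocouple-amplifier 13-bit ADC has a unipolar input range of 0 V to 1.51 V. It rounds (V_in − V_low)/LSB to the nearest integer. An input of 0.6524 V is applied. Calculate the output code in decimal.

code 3539

LSB = 1.51 V / 8192 = 184.33 µV.
(V_in − V_low)/LSB = (0.6524 − 0) / 0.000184326 = 3539.378.
Round → code 3539.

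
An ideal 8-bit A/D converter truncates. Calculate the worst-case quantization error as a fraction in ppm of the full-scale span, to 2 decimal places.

Truncating → worst-case error = 1 LSB = V_FS/2^8, so 1e+06/256 = 3906.25 ppm of full scale.

3906.25 ppm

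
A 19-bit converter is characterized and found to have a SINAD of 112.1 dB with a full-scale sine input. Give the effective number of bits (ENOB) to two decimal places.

ENOB = (SINAD − 1.76) / 6.02 = (112.1 − 1.76)/6.02 = 18.329.

18.33 bits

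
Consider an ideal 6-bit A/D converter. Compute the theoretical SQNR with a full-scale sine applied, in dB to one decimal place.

SNR ≈ 6.02·N + 1.76 dB = 6.02·6 + 1.76 = 37.88 dB.

37.9 dB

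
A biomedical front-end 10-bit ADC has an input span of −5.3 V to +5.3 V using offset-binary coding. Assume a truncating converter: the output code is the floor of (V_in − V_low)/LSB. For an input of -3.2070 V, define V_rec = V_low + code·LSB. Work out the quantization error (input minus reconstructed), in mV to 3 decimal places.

One LSB is 10.6 V / 1024 = 10.352 mV.
(-3.2070 − (−5.3))/0.0103516 = 202.1917; ⌊·⌋ gives code 202.
Code 202 maps back to (−5.3) + 202×0.0103516 V = -3.2089844 V.
Error = -3.2070 − (−3.2089844) = 0.00198438 V = 1.984 mV.

1.984 mV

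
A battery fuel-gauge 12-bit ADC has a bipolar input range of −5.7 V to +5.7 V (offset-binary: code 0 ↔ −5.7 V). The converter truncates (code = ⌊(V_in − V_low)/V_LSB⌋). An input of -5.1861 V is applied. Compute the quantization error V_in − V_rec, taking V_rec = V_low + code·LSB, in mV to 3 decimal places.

LSB = 11.4/2^12 = 2.783 mV.
(V_in − V_low)/LSB = (-5.1861 − (−5.7))/0.0027832 = 184.6434 → code 184 (floor).
Reconstructed: -5.1878906 V.
Difference: 0.00179062 V → 1.791 mV.

1.791 mV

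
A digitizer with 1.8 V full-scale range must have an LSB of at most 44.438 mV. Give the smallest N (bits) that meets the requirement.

6 bits

Number of steps required ≥ 1.8 V / 44.438 mV = 40.51.
Need 2^N ≥ 40.51; 2^5 = 32, 2^6 = 64.
Minimum N = 6.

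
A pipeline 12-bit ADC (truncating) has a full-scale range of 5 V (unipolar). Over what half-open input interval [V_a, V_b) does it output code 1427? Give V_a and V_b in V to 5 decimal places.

LSB = 5/2^12 = 1.221 mV.
V_a = V_low + 1427·LSB = 1.74194 V; V_b = V_low + 1428·LSB = 1.74316 V.

[1.74194 V, 1.74316 V)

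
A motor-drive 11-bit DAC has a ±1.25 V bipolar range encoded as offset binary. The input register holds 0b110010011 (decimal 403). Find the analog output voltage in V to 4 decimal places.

-0.7581 V

LSB = 2.5 V / 2^11 = 1.221 mV.
Code 0b110010011 = 403 decimal.
V_out = (−1.25) + 403 × 0.0012207 V = -0.758057 V.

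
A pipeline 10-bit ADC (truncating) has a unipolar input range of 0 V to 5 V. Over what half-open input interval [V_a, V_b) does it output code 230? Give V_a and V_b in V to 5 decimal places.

LSB = 5/2^10 = 4.883 mV.
V_a = V_low + 230·LSB = 1.12305 V; V_b = V_low + 231·LSB = 1.12793 V.

[1.12305 V, 1.12793 V)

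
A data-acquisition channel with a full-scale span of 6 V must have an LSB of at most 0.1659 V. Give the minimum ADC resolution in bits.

Number of steps required ≥ 6 V / 0.1659 V = 36.17.
Need 2^N ≥ 36.17; 2^5 = 32, 2^6 = 64.
Minimum N = 6.

6 bits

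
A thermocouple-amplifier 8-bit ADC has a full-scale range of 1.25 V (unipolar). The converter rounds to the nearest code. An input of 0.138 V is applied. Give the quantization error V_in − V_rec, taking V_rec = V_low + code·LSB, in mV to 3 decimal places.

LSB = 1.25/2^8 = 4.883 mV.
(V_in − V_low)/LSB = (0.138 − 0)/0.00488281 = 28.2624 → code 28 (round).
Code 28 maps back to 0 + 28×0.00488281 V = 0.13671875 V.
Difference: 0.00128125 V → 1.281 mV.

1.281 mV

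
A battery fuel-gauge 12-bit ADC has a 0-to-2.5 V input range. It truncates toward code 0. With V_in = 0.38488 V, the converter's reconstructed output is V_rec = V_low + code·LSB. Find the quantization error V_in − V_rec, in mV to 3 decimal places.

LSB = 2.5/2^12 = 0.610 mV.
Scaled input = 630.5874 LSBs, so code = 630.
V_rec = 0 + 630·0.000610352 = 0.38452148 V.
Error = 0.38488 − 0.38452148 = 0.000358516 V = 0.359 mV.

0.359 mV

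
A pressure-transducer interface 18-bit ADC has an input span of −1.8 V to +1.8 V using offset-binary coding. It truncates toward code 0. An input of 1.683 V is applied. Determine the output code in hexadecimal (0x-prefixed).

code 0x3DEB8 (decimal 253624)

With 262144 levels over 3.6 V, one step is 13.73 µV.
Input sits at 253624.320 steps above V_low.
So the output code is 253624.
In hexadecimal (0x-prefixed): 0x3DEB8.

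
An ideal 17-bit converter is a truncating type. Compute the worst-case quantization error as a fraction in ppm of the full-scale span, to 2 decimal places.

Truncating → worst-case error = 1 LSB = V_FS/2^17, so 1e+06/131072 = 7.62939 ppm of full scale.

7.63 ppm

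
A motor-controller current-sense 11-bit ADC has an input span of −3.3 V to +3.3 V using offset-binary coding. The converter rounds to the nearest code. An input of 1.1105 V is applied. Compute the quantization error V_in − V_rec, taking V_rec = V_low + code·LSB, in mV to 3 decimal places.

One LSB is 6.6 V / 2048 = 3.223 mV.
(1.1105 − (−3.3))/0.00322266 = 1368.5915; round gives code 1369.
Code 1369 maps back to (−3.3) + 1369×0.00322266 V = 1.1118164 V.
Error = 1.1105 − 1.1118164 = -0.00131641 V = -1.316 mV.

-1.316 mV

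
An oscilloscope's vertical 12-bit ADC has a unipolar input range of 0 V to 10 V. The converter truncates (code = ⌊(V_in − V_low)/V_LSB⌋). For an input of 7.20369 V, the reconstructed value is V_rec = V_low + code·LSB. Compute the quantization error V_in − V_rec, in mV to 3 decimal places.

LSB = 10/2^12 = 2.441 mV.
(7.20369 − 0)/0.00244141 = 2950.6314; ⌊·⌋ gives code 2950.
V_rec = 0 + 2950·0.00244141 = 7.2021484 V.
Difference: 0.00154156 V → 1.542 mV.

1.542 mV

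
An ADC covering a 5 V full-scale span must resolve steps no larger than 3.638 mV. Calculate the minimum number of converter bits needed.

11 bits

Number of steps required ≥ 5 V / 3.638 mV = 1374.38.
Need 2^N ≥ 1374.38; 2^10 = 1024, 2^11 = 2048.
Minimum N = 11.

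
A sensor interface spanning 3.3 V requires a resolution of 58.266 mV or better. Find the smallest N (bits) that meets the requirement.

6 bits

Number of steps required ≥ 3.3 V / 58.266 mV = 56.64.
Need 2^N ≥ 56.64; 2^5 = 32, 2^6 = 64.
Minimum N = 6.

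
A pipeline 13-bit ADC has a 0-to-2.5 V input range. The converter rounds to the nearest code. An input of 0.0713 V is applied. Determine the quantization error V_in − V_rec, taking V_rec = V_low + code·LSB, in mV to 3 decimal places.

LSB = 2.5/2^13 = 305.18 µV.
(V_in − V_low)/LSB = (0.0713 − 0)/0.000305176 = 233.6358 → code 234 (round).
Code 234 maps back to 0 + 234×0.000305176 V = 0.071411133 V.
Difference: -0.000111133 V → -0.111 mV.

-0.111 mV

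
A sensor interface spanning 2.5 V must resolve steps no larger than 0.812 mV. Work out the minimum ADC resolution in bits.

12 bits

Number of steps required ≥ 2.5 V / 0.812 mV = 3078.82.
Need 2^N ≥ 3078.82; 2^11 = 2048, 2^12 = 4096.
Minimum N = 12.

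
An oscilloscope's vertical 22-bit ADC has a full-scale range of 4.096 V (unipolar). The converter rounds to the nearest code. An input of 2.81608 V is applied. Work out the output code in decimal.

code 2883666

LSB = 4.096 V / 4194304 = 0.98 µV.
(V_in − V_low)/LSB = (2.81608 − 0) / 9.76563e-07 = 2883665.920.
Round → code 2883666.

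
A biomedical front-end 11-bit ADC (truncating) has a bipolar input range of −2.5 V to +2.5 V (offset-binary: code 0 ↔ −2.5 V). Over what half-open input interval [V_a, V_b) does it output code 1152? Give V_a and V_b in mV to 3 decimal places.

[312.500 mV, 314.941 mV)

LSB = 5/2^11 = 2.441 mV.
V_a = V_low + 1152·LSB = 0.3125 V; V_b = V_low + 1153·LSB = 0.314941 V.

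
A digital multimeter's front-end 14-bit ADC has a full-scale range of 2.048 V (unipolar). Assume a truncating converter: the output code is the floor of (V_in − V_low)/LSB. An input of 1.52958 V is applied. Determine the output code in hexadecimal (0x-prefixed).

code 0x2FCC (decimal 12236)

Full-scale span = 2.048 V; LSB = 2.048/2^14 = 125.00 µV.
(V_in − V_low)/LSB = (1.52958 − 0) / 0.000125 = 12236.640.
So the output code is 12236.
In hexadecimal (0x-prefixed): 0x2FCC.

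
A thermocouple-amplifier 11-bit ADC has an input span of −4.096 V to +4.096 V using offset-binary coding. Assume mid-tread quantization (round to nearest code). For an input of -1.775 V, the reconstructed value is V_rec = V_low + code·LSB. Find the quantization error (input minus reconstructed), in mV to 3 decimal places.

1.000 mV

One LSB is 8.192 V / 2048 = 4.000 mV.
(-1.775 − (−4.096))/0.004 = 580.2500; round gives code 580.
Code 580 maps back to (−4.096) + 580×0.004 V = -1.776 V.
V_in − V_rec = 0.001 V = 1.000 mV.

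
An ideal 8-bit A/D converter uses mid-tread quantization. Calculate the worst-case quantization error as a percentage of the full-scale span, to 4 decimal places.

0.1953 %

Rounding → worst-case error = ½ LSB = V_FS/2^9, so 100/512 = 0.195312 % of full scale.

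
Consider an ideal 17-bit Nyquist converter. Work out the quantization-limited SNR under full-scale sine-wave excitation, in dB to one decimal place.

SNR ≈ 6.02·N + 1.76 dB = 6.02·17 + 1.76 = 104.10 dB.

104.1 dB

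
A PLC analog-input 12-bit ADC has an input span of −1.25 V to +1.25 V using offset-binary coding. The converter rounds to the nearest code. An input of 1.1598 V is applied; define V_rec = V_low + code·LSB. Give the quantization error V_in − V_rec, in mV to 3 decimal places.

LSB = 2.5/2^12 = 0.610 mV.
(V_in − V_low)/LSB = (1.1598 − (−1.25))/0.000610352 = 3948.2163 → code 3948 (round).
Reconstructed: 1.159668 V.
Difference: 0.000132031 V → 0.132 mV.

0.132 mV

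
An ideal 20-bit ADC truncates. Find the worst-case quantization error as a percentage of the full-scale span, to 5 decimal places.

Truncating → worst-case error = 1 LSB = V_FS/2^20, so 100/1048576 = 9.53674e-05 % of full scale.

0.00010 %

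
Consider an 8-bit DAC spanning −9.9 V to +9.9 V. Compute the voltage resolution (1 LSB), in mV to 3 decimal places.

77.344 mV

Full-scale span = 19.8 V.
LSB = 19.8 / 2^8 = 19.8 / 256 = 0.0773438 V = 77.344 mV.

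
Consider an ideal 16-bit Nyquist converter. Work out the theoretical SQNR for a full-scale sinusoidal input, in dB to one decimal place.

SNR ≈ 6.02·N + 1.76 dB = 6.02·16 + 1.76 = 98.08 dB.

98.1 dB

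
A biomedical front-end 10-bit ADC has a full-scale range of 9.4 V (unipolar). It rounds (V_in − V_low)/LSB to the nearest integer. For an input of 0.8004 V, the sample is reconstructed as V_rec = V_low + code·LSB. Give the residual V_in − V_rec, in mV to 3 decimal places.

Step size: 9.4 V ÷ 2^10 = 9.180 mV.
Scaled input = 87.1925 LSBs, so code = 87.
Code 87 maps back to 0 + 87×0.00917969 V = 0.79863281 V.
Difference: 0.00176719 V → 1.767 mV.

1.767 mV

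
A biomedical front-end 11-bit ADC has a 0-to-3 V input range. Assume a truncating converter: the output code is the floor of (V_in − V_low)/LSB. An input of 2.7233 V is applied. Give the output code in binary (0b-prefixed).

code 0b11101000011 (decimal 1859)

With 2048 levels over 3 V, one step is 1.465 mV.
Input sits at 1859.106 steps above V_low.
So the output code is 1859.
In binary (0b-prefixed): 0b11101000011.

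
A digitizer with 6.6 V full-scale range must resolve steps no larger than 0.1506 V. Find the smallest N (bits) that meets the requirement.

Number of steps required ≥ 6.6 V / 0.1506 V = 43.82.
Need 2^N ≥ 43.82; 2^5 = 32, 2^6 = 64.
Minimum N = 6.

6 bits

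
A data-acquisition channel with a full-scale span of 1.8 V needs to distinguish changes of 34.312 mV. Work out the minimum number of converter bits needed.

Number of steps required ≥ 1.8 V / 34.312 mV = 52.46.
Need 2^N ≥ 52.46; 2^5 = 32, 2^6 = 64.
Minimum N = 6.

6 bits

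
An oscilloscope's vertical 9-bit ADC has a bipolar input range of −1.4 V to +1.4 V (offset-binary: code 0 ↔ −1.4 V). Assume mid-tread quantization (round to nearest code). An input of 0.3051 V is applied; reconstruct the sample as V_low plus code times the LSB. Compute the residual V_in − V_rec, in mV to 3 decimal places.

One LSB is 2.8 V / 512 = 5.469 mV.
Scaled input = 311.7897 LSBs, so code = 312.
V_rec = (−1.4) + 312·0.00546875 = 0.30625 V.
V_in − V_rec = -0.00115 V = -1.150 mV.

-1.150 mV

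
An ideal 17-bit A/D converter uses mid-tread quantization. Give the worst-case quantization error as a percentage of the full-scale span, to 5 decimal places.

0.00038 %

Rounding → worst-case error = ½ LSB = V_FS/2^18, so 100/262144 = 0.00038147 % of full scale.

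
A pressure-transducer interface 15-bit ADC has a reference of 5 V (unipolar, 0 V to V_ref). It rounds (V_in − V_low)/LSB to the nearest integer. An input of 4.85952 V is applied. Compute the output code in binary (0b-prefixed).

code 0b111110001100111 (decimal 31847)

With 32768 levels over 5 V, one step is 152.59 µV.
Input sits at 31847.350 steps above V_low.
So the output code is 31847.
In binary (0b-prefixed): 0b111110001100111.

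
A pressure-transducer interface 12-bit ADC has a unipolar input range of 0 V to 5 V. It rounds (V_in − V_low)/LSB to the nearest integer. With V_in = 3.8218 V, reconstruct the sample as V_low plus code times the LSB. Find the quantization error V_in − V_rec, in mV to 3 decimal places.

-0.221 mV

One LSB is 5 V / 4096 = 1.221 mV.
(V_in − V_low)/LSB = (3.8218 − 0)/0.0012207 = 3130.8186 → code 3131 (round).
V_rec = 0 + 3131·0.0012207 = 3.8220215 V.
V_in − V_rec = -0.000221484 V = -0.221 mV.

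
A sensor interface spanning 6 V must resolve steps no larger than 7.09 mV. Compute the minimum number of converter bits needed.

Number of steps required ≥ 6 V / 7.09 mV = 846.26.
Need 2^N ≥ 846.26; 2^9 = 512, 2^10 = 1024.
Minimum N = 10.

10 bits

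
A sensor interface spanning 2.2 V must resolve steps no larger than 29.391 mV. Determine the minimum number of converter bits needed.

7 bits

Number of steps required ≥ 2.2 V / 29.391 mV = 74.85.
Need 2^N ≥ 74.85; 2^6 = 64, 2^7 = 128.
Minimum N = 7.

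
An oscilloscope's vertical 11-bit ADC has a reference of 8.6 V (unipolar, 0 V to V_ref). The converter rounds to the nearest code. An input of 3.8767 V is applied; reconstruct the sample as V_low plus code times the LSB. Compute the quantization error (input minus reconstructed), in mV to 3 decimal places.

0.821 mV

Step size: 8.6 V ÷ 2^11 = 4.199 mV.
Scaled input = 923.1955 LSBs, so code = 923.
Code 923 maps back to 0 + 923×0.00419922 V = 3.8758789 V.
V_in − V_rec = 0.000821094 V = 0.821 mV.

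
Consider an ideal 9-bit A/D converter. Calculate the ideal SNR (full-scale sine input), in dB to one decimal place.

SNR ≈ 6.02·N + 1.76 dB = 6.02·9 + 1.76 = 55.94 dB.

55.9 dB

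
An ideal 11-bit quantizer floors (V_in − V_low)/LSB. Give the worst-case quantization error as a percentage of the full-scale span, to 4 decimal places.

Truncating → worst-case error = 1 LSB = V_FS/2^11, so 100/2048 = 0.0488281 % of full scale.

0.0488 %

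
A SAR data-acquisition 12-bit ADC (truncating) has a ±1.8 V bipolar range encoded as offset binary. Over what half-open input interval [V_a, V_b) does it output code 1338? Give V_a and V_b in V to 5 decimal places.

LSB = 3.6/2^12 = 0.879 mV.
V_a = V_low + 1338·LSB = -0.624023 V; V_b = V_low + 1339·LSB = -0.623145 V.

[-0.62402 V, -0.62314 V)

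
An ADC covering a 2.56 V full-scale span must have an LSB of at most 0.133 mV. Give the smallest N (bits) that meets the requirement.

15 bits

Number of steps required ≥ 2.56 V / 0.133 mV = 19248.12.
Need 2^N ≥ 19248.12; 2^14 = 16384, 2^15 = 32768.
Minimum N = 15.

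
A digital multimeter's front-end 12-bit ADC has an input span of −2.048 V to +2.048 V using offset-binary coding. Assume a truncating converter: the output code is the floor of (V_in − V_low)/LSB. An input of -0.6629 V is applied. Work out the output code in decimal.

code 1385

LSB = 4.096 V / 4096 = 1.000 mV.
(V_in − V_low)/LSB = (-0.6629 − (−2.048)) / 0.001 = 1385.100.
So the output code is 1385.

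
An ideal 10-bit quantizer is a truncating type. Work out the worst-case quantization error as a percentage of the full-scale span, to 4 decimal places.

Truncating → worst-case error = 1 LSB = V_FS/2^10, so 100/1024 = 0.0976562 % of full scale.

0.0977 %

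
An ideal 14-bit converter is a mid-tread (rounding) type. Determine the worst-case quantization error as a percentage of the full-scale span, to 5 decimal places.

0.00305 %

Rounding → worst-case error = ½ LSB = V_FS/2^15, so 100/32768 = 0.00305176 % of full scale.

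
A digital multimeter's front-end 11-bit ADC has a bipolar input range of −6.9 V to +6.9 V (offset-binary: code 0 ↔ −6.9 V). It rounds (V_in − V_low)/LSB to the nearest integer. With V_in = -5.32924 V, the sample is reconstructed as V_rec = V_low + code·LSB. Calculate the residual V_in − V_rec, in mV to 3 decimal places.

0.740 mV

One LSB is 13.8 V / 2048 = 6.738 mV.
(V_in − V_low)/LSB = (-5.32924 − (−6.9))/0.00673828 = 233.1099 → code 233 (round).
Reconstructed: -5.3299805 V.
Difference: 0.000740469 V → 0.740 mV.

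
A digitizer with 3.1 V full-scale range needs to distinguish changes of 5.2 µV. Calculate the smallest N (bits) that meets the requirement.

Number of steps required ≥ 3.1 V / 5.2 µV = 596153.85.
Need 2^N ≥ 596153.85; 2^19 = 524288, 2^20 = 1048576.
Minimum N = 20.

20 bits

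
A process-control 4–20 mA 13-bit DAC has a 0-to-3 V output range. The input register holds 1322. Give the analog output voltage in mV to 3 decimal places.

LSB = 3 V / 2^13 = 366.21 µV.
V_out = 0 + 1322 × 0.000366211 V = 0.484131 V.
= 484.131 mV.

484.131 mV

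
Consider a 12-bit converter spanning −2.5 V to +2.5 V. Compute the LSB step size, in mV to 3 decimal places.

Full-scale span = 5 V.
LSB = 5 / 2^12 = 5 / 4096 = 0.0012207 V = 1.221 mV.

1.221 mV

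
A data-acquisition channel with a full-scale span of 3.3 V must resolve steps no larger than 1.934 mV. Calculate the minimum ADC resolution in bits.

Number of steps required ≥ 3.3 V / 1.934 mV = 1706.31.
Need 2^N ≥ 1706.31; 2^10 = 1024, 2^11 = 2048.
Minimum N = 11.

11 bits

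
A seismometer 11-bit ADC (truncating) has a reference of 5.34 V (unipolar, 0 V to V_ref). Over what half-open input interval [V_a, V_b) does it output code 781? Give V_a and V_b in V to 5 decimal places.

[2.03640 V, 2.03900 V)

LSB = 5.34/2^11 = 2.607 mV.
V_a = V_low + 781·LSB = 2.0364 V; V_b = V_low + 782·LSB = 2.039 V.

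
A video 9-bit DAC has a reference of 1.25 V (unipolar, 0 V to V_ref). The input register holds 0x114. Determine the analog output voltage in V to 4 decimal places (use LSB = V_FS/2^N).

0.6738 V

LSB = 1.25 V / 2^9 = 2.441 mV.
Code 0x114 = 276 decimal.
V_out = 0 + 276 × 0.00244141 V = 0.673828 V.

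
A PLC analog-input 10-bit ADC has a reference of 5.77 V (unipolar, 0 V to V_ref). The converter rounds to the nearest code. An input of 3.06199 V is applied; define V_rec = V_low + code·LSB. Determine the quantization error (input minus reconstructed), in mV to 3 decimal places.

Step size: 5.77 V ÷ 2^10 = 5.635 mV.
(V_in − V_low)/LSB = (3.06199 − 0)/0.00563477 = 543.4104 → code 543 (round).
Code 543 maps back to 0 + 543×0.00563477 V = 3.0596777 V.
Error = 3.06199 − 3.0596777 = 0.00231227 V = 2.312 mV.

2.312 mV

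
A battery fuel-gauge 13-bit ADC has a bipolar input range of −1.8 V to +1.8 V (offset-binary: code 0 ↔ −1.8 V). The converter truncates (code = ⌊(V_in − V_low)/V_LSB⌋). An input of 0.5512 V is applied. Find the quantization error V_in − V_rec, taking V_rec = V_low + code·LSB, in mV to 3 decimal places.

0.126 mV

Step size: 3.6 V ÷ 2^13 = 439.45 µV.
(0.5512 − (−1.8))/0.000439453 = 5350.2862; ⌊·⌋ gives code 5350.
V_rec = (−1.8) + 5350·0.000439453 = 0.55107422 V.
Error = 0.5512 − 0.55107422 = 0.000125781 V = 0.126 mV.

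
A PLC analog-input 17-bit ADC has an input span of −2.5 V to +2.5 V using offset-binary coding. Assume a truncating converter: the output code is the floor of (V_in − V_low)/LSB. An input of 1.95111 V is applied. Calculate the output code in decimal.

code 116683

Full-scale span = 5 V; LSB = 5/2^17 = 38.15 µV.
(V_in − V_low)/LSB = (1.95111 − (−2.5)) / 3.8147e-05 = 116683.178.
Floor → code 116683.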